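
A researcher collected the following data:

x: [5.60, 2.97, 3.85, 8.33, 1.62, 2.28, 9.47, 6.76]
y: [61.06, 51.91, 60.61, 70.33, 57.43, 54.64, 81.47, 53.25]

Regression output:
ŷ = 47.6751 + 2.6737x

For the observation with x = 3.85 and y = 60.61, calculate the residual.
Residual = 2.6412

The residual is the difference between the actual value and the predicted value:

Residual = y - ŷ

Step 1: Calculate predicted value
ŷ = 47.6751 + 2.6737 × 3.85
ŷ = 57.9688

Step 2: Calculate residual
Residual = 60.61 - 57.9688
Residual = 2.6412

The residual is positive, so the observed y = 60.61 sits above the regression line (the line underestimates it by 2.6412).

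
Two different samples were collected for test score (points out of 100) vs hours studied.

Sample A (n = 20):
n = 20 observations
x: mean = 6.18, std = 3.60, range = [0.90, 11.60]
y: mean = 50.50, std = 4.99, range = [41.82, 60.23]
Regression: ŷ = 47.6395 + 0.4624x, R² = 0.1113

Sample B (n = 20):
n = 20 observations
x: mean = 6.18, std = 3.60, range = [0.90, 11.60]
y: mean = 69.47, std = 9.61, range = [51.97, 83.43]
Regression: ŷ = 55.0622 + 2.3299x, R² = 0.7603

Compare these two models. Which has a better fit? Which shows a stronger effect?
Model B has the better fit (R² = 0.7603 vs 0.1113). Model B shows the stronger effect (|β₁| = 2.3299 vs 0.4624).

Model Comparison:

Goodness of fit (R²):
- Model A: R² = 0.1113 → 11.13% of variance in test score explained
- Model B: R² = 0.7603 → 76.03% of variance in test score explained
- 0.7603 > 0.1113 → Model B has the better fit

Effect size (slope magnitude):
- Model A: β₁ = 0.4624 → predicted test score rises 0.4624 points per additional hour of study time
- Model B: β₁ = 2.3299 → predicted test score rises 2.3299 points per additional hour of study time
- |0.4624| < |2.3299| → Model B shows the stronger marginal effect

Notes:
- R² measures how tightly points cluster around the line; β₁ measures how steep the line is — they answer different questions.
- A steeper slope doesn't make a better model if the scatter around the line is large.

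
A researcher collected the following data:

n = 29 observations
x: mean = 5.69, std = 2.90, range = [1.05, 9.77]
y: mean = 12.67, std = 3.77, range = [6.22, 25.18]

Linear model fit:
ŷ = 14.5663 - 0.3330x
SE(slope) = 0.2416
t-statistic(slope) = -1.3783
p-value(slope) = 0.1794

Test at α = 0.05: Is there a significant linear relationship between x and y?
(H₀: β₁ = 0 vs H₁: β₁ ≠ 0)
p-value = 0.1794 ≥ α = 0.05, so we fail to reject H₀. The relationship is not significant.

Hypothesis test for the slope coefficient:

H₀: β₁ = 0 (no linear relationship)
H₁: β₁ ≠ 0 (linear relationship exists)

Test statistic: t = β̂₁ / SE(β̂₁) = -0.3330 / 0.2416 = -1.3783

p = 0.1794: how often a slope estimate this far from 0 (in SE units) would arise by chance if β₁ were truly 0.

Decision rule: reject H₀ if p-value < α.
p-value = 0.1794 ≥ α = 0.05 → fail to reject H₀.

Conclusion: the linear association between x and y is not significant at the 5% level.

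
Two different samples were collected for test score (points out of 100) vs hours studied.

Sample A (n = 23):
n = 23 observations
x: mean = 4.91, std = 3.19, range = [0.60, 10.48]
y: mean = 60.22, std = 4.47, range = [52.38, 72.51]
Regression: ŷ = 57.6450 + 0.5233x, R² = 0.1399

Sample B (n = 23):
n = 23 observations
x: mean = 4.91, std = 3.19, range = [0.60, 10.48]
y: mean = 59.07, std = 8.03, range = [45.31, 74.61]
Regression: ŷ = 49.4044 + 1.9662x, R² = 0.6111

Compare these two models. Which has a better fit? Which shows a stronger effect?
Model B has the better fit (R² = 0.6111 vs 0.1399). Model B shows the stronger effect (|β₁| = 1.9662 vs 0.5233).

Model Comparison:

Goodness of fit (R²):
- Model A: R² = 0.1399 → 13.99% of variance in test score explained
- Model B: R² = 0.6111 → 61.11% of variance in test score explained
- 0.6111 > 0.1399 → Model B has the better fit

Which has the larger per-hour effect? (|β₁|)
- Model A: β₁ = 0.5233 → predicted test score rises 0.5233 points per additional hour of study time
- Model B: β₁ = 1.9662 → predicted test score rises 1.9662 points per additional hour of study time
- |0.5233| < |1.9662| → Model B shows the stronger marginal effect

Note: A better fit (higher R²) doesn't necessarily mean a more important relationship.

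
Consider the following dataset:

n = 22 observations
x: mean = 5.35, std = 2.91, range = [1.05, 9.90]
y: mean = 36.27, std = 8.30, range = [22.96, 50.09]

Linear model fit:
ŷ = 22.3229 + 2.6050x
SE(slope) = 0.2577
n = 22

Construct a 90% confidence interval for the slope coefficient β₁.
The 90% CI for β₁ is (2.1605, 3.0495)

Confidence interval for the slope:

The 90% CI for β₁ is: β̂₁ ± t*(α/2, n-2) × SE(β̂₁)

Step 1: Find critical t-value
- Confidence level = 0.9
- Degrees of freedom = n - 2 = 22 - 2 = 20
- t*(α/2, 20) = 1.7247

Step 2: Calculate margin of error
Margin = 1.7247 × 0.2577 = 0.4445

Step 3: Construct interval
CI = 2.6050 ± 0.4445
CI = (2.1605, 3.0495)

Interpretation: We are 90% confident that the true slope β₁ lies between 2.1605 and 3.0495.
Since 0 is outside the interval, a two-sided test at α = 0.10 would reject H₀: β₁ = 0.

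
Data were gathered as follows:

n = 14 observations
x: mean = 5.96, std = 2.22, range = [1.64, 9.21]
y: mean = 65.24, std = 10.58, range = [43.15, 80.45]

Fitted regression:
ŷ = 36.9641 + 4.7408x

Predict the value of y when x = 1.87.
ŷ = 45.8294

x = 1.87 lies inside the observed range [1.64, 9.21], so the fitted equation applies directly:

ŷ = 36.9641 + 4.7408 × 1.87
ŷ = 36.9641 + 8.8653
ŷ = 45.8294

This is a point prediction; actual observations scatter around it by roughly the residual standard deviation.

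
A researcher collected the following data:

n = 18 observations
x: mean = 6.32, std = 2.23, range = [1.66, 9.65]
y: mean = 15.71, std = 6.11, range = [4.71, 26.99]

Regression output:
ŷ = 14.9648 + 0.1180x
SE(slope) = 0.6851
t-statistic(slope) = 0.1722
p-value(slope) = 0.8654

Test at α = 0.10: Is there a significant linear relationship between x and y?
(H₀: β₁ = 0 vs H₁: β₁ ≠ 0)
Fail to reject H₀: p-value = 0.8654 ≥ α = 0.10. The linear relationship is not significant at the 10% level.

Hypothesis test for the slope coefficient:

H₀: β₁ = 0 (no linear relationship)
H₁: β₁ ≠ 0 (linear relationship exists)

Test statistic: t = β̂₁ / SE(β̂₁) = 0.1180 / 0.6851 = 0.1722

The p-value (0.8654) is the probability, under H₀, of a t-statistic at least as extreme as |t| = 0.1722 (two-sided, df = n − 2 = 16).

Decision rule: reject H₀ if p-value < α.
p-value = 0.8654 ≥ α = 0.10 → fail to reject H₀.

Conclusion: the linear association between x and y is not significant at the 10% level.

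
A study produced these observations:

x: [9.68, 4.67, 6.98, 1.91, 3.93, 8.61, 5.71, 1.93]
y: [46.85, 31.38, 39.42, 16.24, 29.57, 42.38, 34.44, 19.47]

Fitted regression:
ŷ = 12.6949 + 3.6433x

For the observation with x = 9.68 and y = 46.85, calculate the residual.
Residual = -1.1120

The residual is the difference between the actual value and the predicted value:

Residual = y - ŷ

Step 1: Calculate predicted value
ŷ = 12.6949 + 3.6433 × 9.68
ŷ = 47.9620

Step 2: Calculate residual
Residual = 46.85 - 47.9620
Residual = -1.1120

Interpretation: the model overestimates the actual value by 1.1120 at this point (negative residual → observation lies below the fitted line).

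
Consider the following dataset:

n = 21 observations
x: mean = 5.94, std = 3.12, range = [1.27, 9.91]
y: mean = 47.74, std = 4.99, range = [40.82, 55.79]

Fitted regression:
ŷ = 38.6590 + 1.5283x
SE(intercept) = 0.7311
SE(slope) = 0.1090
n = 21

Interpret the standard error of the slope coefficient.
SE(slope) = 0.1090 measures the uncertainty in the estimated slope. The coefficient is estimated precisely (SE/|β̂₁| = 7.1%).

What SE measures:
- The standard error quantifies the sampling variability of the coefficient estimate
- It is the estimated standard deviation of β̂₁ across hypothetical repeated samples of the same size
- Smaller SE → more precise estimate

Relative precision:
- SE / |β̂₁| = 0.1090 / 1.5283 = 7.1%
- Rule of thumb (under 20%: precise; 20% to under 50%: moderately precise; 50% or more: imprecise) → precise

Link to the t-test: t = β̂₁ / SE(β̂₁) = 1.5283 / 0.1090 = 14.0211, the statistic for H₀: β₁ = 0.

What drives SE(β̂₁): more residual scatter → larger SE.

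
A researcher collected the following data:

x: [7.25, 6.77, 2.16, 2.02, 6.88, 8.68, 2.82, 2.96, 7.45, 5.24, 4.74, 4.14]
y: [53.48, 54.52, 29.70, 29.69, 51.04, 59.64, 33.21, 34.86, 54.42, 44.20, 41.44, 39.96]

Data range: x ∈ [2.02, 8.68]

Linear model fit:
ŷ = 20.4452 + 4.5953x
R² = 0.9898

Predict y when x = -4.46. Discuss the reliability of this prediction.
ŷ = -0.0498 (extrapolation — x = -4.46 lies outside [2.02, 8.68], so reliability is low).

Prediction calculation:
ŷ = 20.4452 + 4.5953 × (-4.46)
ŷ = -0.0498

Reliability:
- Data range: x ∈ [2.02, 8.68]
- Prediction point: x = -4.46 is 6.48 units below the observed range → this is EXTRAPOLATION, not interpolation

Why that matters here:
- Real relationships often flatten, saturate, or turn nonlinear at extremes
- The standard error of prediction grows with (x − x̄)², and x = -4.46 is far from x̄ = 5.09
- There are no observations near this x to validate the fitted line there

A defensible statement: 'if the linear trend continued to x = -4.46, y would be about -0.0498' — the premise is untested.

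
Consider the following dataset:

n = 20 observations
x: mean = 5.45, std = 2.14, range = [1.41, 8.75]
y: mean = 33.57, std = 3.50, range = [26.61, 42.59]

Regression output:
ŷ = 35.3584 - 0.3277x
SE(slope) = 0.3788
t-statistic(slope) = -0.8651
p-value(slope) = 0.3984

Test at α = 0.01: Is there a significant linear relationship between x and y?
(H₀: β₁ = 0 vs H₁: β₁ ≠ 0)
p-value = 0.3984 ≥ α = 0.01, so we fail to reject H₀. The relationship is not significant.

Hypothesis test for the slope coefficient:

H₀: β₁ = 0 (no linear relationship)
H₁: β₁ ≠ 0 (linear relationship exists)

Test statistic: t = β̂₁ / SE(β̂₁) = -0.3277 / 0.3788 = -0.8651

The p-value (0.3984) is the probability, under H₀, of a t-statistic at least as extreme as |t| = 0.8651 (two-sided, df = n − 2 = 18).

Decision rule: reject H₀ if p-value < α.
p-value = 0.3984 ≥ α = 0.01 → fail to reject H₀.

At α = 0.01 the data do not provide convincing evidence of a nonzero slope.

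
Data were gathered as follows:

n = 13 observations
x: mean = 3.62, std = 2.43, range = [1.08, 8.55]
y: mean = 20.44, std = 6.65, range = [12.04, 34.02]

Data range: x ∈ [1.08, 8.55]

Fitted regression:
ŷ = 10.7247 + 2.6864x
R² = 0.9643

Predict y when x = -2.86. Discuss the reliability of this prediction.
ŷ = 3.0416, but this is extrapolation (below the data range [1.08, 8.55]) and may be unreliable.

Prediction calculation:
ŷ = 10.7247 + 2.6864 × (-2.86)
ŷ = 3.0416

Reliability:
- Data range: x ∈ [1.08, 8.55]
- Prediction point: x = -2.86 is 3.94 units below the observed range → this is EXTRAPOLATION, not interpolation

Why that matters here:
- Real relationships often flatten, saturate, or turn nonlinear at extremes
- The linear relationship may not hold outside the observed range

The R² = 0.9643 only validates the fit within [1.08, 8.55]; treat ŷ = 3.0416 with caution.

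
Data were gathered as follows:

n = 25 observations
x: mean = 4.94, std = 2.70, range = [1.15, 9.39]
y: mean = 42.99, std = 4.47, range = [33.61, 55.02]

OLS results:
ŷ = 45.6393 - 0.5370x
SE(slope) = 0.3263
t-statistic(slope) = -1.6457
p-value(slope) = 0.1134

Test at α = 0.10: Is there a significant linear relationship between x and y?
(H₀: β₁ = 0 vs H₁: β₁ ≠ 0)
Fail to reject H₀: p-value = 0.1134 ≥ α = 0.10. The linear relationship is not significant at the 10% level.

Hypothesis test for the slope coefficient:

H₀: β₁ = 0 (no linear relationship)
H₁: β₁ ≠ 0 (linear relationship exists)

Test statistic: t = β̂₁ / SE(β̂₁) = -0.5370 / 0.3263 = -1.6457

With df = 23, the two-sided p-value for |t| = 1.6457 is 0.1134.

Decision rule: reject H₀ if p-value < α.
p-value = 0.1134 ≥ α = 0.10 → fail to reject H₀.

At α = 0.10 the data do not provide convincing evidence of a nonzero slope.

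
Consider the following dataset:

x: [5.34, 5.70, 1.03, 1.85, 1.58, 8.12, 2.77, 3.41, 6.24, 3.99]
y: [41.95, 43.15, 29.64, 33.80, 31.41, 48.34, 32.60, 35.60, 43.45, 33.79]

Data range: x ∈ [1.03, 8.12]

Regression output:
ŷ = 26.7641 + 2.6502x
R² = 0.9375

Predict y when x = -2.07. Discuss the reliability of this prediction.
ŷ = 21.2782 (extrapolation — x = -2.07 lies outside [1.03, 8.12], so reliability is low).

Prediction calculation:
ŷ = 26.7641 + 2.6502 × (-2.07)
ŷ = 21.2782

Reliability:
- Data range: x ∈ [1.03, 8.12]
- Prediction point: x = -2.07 is 3.10 units below the observed range → this is EXTRAPOLATION, not interpolation

Why that matters here:
- The standard error of prediction grows with (x − x̄)², and x = -2.07 is far from x̄ = 4.00
- R² describes fit only over the sampled x values; it says nothing about behaviour beyond them

A defensible statement: 'if the linear trend continued to x = -2.07, y would be about 21.2782' — the premise is untested.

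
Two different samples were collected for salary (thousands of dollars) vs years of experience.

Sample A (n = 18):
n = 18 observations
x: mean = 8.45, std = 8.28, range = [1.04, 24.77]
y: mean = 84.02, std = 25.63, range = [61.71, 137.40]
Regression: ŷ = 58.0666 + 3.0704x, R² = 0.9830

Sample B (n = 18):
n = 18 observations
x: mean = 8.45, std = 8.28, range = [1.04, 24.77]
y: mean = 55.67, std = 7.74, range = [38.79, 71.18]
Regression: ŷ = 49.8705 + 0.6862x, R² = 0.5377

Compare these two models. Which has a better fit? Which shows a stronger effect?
Model A has the better fit (R² = 0.9830 vs 0.5377). Model A shows the stronger effect (|β₁| = 3.0704 vs 0.6862).

Model Comparison:

Goodness of fit (R²):
- Model A: R² = 0.9830 → 98.30% of variance in salary explained
- Model B: R² = 0.5377 → 53.77% of variance in salary explained
- 0.9830 > 0.5377 → Model A has the better fit

Which has the larger per-year effect? (|β₁|)
- Model A: β₁ = 3.0704 → predicted salary rises 3.0704 thousand dollars per additional year of experience
- Model B: β₁ = 0.6862 → predicted salary rises 0.6862 thousand dollars per additional year of experience
- |3.0704| > |0.6862| → Model A shows the stronger marginal effect

Note: A better fit (higher R²) doesn't necessarily mean a more important relationship.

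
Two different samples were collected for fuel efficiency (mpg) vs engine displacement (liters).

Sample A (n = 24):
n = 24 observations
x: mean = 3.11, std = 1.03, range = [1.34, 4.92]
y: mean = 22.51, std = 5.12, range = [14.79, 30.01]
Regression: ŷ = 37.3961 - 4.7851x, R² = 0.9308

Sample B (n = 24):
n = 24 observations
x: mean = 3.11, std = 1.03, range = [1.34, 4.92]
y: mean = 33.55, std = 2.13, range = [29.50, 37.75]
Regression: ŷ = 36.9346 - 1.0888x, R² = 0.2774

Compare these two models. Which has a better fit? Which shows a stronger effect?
Model A has the better fit (R² = 0.9308 vs 0.2774). Model A shows the stronger effect (|β₁| = 4.7851 vs 1.0888).

Model Comparison:

Which explains more variance? (R²)
- Model A: R² = 0.9308 → 93.08% of variance in fuel efficiency explained
- Model B: R² = 0.2774 → 27.74% of variance in fuel efficiency explained
- 0.9308 > 0.2774 → Model A has the better fit

Strength of effect — compare |β₁|:
- Model A: β₁ = -4.7851 → predicted fuel efficiency falls 4.7851 mpg per additional liter of engine displacement
- Model B: β₁ = -1.0888 → predicted fuel efficiency falls 1.0888 mpg per additional liter of engine displacement
- |-4.7851| > |-1.0888| → Model A shows the stronger marginal effect

Notes:
- R² measures how tightly points cluster around the line; β₁ measures how steep the line is — they answer different questions.
- The two samples could reflect different populations, time periods, or measurement quality.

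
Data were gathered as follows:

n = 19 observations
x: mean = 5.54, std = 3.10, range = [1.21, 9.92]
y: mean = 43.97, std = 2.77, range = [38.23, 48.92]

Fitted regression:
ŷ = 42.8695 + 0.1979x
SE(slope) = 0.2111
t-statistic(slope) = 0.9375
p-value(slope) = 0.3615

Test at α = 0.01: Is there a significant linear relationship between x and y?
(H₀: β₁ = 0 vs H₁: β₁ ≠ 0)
p-value = 0.3615 ≥ α = 0.01, so we fail to reject H₀. The relationship is not significant.

Hypothesis test for the slope coefficient:

H₀: β₁ = 0 (no linear relationship)
H₁: β₁ ≠ 0 (linear relationship exists)

Test statistic: t = β̂₁ / SE(β̂₁) = 0.1979 / 0.2111 = 0.9375

p = 0.3615: how often a slope estimate this far from 0 (in SE units) would arise by chance if β₁ were truly 0.

Decision rule: reject H₀ if p-value < α.
p-value = 0.3615 ≥ α = 0.01 → fail to reject H₀.

There is not sufficient evidence at the 1% significance level to conclude that a linear relationship exists between x and y.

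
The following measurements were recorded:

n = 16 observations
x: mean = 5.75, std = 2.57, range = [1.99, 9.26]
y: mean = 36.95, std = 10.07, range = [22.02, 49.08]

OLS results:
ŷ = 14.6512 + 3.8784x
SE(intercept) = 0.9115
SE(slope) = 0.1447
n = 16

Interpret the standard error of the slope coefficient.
The slope 3.8784 is pinned down to within about ±0.1447 (one SE) by these data — relative uncertainty 3.7%, i.e. precise.

SE(β̂₁) = 0.1447 says: if we drew many samples of n = 16 from the same population and refit each time, the fitted slopes would scatter with a standard deviation of roughly 0.1447 around the true β₁.

Relative precision:
- SE / |β̂₁| = 0.1447 / 3.8784 = 3.7%
- Rule of thumb (under 20%: precise; 20% to under 50%: moderately precise; 50% or more: imprecise) → precise

Rough 95% range (±2 SE): 3.8784 ± 0.2894 → (3.5890, 4.1678).

What drives SE(β̂₁): more residual scatter → larger SE.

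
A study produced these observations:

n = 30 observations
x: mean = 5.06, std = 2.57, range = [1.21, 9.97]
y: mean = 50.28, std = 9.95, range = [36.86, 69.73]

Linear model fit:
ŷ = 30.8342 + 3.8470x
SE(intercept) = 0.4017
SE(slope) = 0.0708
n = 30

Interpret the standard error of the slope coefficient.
The slope 3.8470 is pinned down to within about ±0.0708 (one SE) by these data — relative uncertainty 1.8%, i.e. precise.

SE(β̂₁) = s / √Sxx, where s is the residual standard deviation and Sxx = Σ(x − x̄)². It is the yardstick for how far β̂₁ = 3.8470 could plausibly be from the true slope.

Relative precision:
- SE / |β̂₁| = 0.0708 / 3.8470 = 1.8%
- Rule of thumb (under 20%: precise; 20% to under 50%: moderately precise; 50% or more: imprecise) → precise

Rough 95% range (±2 SE): 3.8470 ± 0.1416 → (3.7054, 3.9886).

What drives SE(β̂₁): more residual scatter → larger SE; larger n (here n = 30) → smaller SE; wider spread of x values → smaller SE.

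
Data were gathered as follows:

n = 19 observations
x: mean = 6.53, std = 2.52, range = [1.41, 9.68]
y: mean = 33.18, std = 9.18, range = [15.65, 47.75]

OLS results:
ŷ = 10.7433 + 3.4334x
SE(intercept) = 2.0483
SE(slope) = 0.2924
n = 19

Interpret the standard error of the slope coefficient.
The slope 3.4334 is pinned down to within about ±0.2924 (one SE) by these data — relative uncertainty 8.5%, i.e. precise.

SE(β̂₁) = s / √Sxx, where s is the residual standard deviation and Sxx = Σ(x − x̄)². It is the yardstick for how far β̂₁ = 3.4334 could plausibly be from the true slope.

Relative precision:
- SE / |β̂₁| = 0.2924 / 3.4334 = 8.5%
- Rule of thumb (under 20%: precise; 20% to under 50%: moderately precise; 50% or more: imprecise) → precise

Link to interval estimation: a confidence interval for β₁ is β̂₁ ± t* × 0.2924, so SE sets the half-width per unit of t*.

What drives SE(β̂₁): more residual scatter → larger SE; wider spread of x values → smaller SE; larger n (here n = 19) → smaller SE.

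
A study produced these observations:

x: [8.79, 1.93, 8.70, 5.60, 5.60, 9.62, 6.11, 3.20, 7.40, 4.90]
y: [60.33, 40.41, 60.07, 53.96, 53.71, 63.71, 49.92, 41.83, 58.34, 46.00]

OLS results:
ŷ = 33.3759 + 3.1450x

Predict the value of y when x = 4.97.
ŷ = 49.0066

x = 4.97 lies inside the observed range [1.93, 9.62], so the fitted equation applies directly:

ŷ = 33.3759 + 3.1450 × 4.97
ŷ = 33.3759 + 15.6307
ŷ = 49.0066

This is the fitted mean response at that x — an individual observation would come with a wider prediction interval.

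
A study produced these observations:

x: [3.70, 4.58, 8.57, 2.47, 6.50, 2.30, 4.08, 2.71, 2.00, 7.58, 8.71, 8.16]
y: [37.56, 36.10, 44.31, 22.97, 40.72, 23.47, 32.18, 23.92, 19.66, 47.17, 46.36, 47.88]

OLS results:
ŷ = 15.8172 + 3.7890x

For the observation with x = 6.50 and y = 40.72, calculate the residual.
Residual = 0.2743

The residual is the difference between the actual value and the predicted value:

Residual = y - ŷ

Step 1: Calculate predicted value
ŷ = 15.8172 + 3.7890 × 6.50
ŷ = 40.4457

Step 2: Calculate residual
Residual = 40.72 - 40.4457
Residual = 0.2743

Sign check: y > ŷ, so the point is above the line and the fit underestimates here.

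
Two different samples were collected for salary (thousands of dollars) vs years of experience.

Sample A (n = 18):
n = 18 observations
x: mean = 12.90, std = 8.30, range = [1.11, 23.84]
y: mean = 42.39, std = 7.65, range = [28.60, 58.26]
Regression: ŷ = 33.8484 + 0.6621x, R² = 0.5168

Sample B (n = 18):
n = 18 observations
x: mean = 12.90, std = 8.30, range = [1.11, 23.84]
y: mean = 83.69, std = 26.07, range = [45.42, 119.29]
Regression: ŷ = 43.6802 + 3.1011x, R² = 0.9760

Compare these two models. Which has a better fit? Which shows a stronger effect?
Model B has the better fit (R² = 0.9760 vs 0.5168). Model B shows the stronger effect (|β₁| = 3.1011 vs 0.6621).

Model Comparison:

Goodness of fit (R²):
- Model A: R² = 0.5168 → 51.68% of variance in salary explained
- Model B: R² = 0.9760 → 97.60% of variance in salary explained
- 0.9760 > 0.5168 → Model B has the better fit

Strength of effect — compare |β₁|:
- Model A: β₁ = 0.6621 → predicted salary rises 0.6621 thousand dollars per additional year of experience
- Model B: β₁ = 3.1011 → predicted salary rises 3.1011 thousand dollars per additional year of experience
- |0.6621| < |3.1011| → Model B shows the stronger marginal effect

Note: A better fit (higher R²) doesn't necessarily mean a more important relationship.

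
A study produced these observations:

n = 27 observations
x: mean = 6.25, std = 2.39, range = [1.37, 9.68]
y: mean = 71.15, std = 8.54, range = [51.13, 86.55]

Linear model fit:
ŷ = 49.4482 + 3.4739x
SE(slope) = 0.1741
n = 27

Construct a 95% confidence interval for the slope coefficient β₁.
The 95% CI for β₁ is (3.1153, 3.8325)

Confidence interval for the slope:

The 95% CI for β₁ is: β̂₁ ± t*(α/2, n-2) × SE(β̂₁)

Step 1: Find critical t-value
- Confidence level = 0.95
- Degrees of freedom = n - 2 = 27 - 2 = 25
- t*(α/2, 25) = 2.0595

Step 2: Calculate margin of error
Margin = 2.0595 × 0.1741 = 0.3586

Step 3: Construct interval
CI = 3.4739 ± 0.3586
CI = (3.1153, 3.8325)

Interpretation: We are 95% confident that the true slope β₁ lies between 3.1153 and 3.8325.
The interval does not include 0, suggesting a significant linear relationship.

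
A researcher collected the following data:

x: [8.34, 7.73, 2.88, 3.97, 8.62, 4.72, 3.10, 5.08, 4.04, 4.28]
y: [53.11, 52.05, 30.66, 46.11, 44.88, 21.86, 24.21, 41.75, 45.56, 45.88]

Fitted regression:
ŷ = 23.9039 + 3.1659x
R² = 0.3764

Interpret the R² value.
R² = 0.3764 means 37.64% of the variation in y is explained by the linear relationship with x. This indicates a moderate fit.

R² (coefficient of determination) measures the proportion of variance in y explained by the regression model.

Here R² = 0.3764:
- Explained: 37.64% of the variation in y
- Unexplained (residual): 100% − 37.64% = 62.36%
- Rule of thumb (below 0.3 weak; 0.3 to below 0.7 moderate; 0.7 and above strong) → moderate

Equivalently, for simple linear regression R² = r², so |r| = √0.3764 ≈ 0.6135.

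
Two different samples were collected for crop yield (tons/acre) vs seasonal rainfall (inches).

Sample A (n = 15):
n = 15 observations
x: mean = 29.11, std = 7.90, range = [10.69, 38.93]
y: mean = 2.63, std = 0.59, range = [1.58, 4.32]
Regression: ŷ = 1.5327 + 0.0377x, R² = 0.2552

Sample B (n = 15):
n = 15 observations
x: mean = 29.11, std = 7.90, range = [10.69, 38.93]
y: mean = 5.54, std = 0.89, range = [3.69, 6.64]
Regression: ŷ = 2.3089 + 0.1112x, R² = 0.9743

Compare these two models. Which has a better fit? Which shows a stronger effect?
Model B has the better fit (R² = 0.9743 vs 0.2552). Model B shows the stronger effect (|β₁| = 0.1112 vs 0.0377).

Model Comparison:

Which explains more variance? (R²)
- Model A: R² = 0.2552 → 25.52% of variance in crop yield explained
- Model B: R² = 0.9743 → 97.43% of variance in crop yield explained
- 0.9743 > 0.2552 → Model B has the better fit

Which has the larger per-inch effect? (|β₁|)
- Model A: β₁ = 0.0377 → predicted crop yield rises 0.0377 tons/acre per additional inch of rainfall
- Model B: β₁ = 0.1112 → predicted crop yield rises 0.1112 tons/acre per additional inch of rainfall
- |0.0377| < |0.1112| → Model B shows the stronger marginal effect

Note: The two samples could reflect different populations, time periods, or measurement quality.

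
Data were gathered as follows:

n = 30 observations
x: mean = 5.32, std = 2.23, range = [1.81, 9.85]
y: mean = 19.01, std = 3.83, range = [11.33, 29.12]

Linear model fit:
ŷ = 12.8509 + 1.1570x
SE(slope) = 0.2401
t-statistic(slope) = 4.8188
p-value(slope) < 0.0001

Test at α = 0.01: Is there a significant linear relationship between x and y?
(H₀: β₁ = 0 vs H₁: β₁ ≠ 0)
Reject H₀: p-value < 0.0001 < α = 0.01. The linear relationship is significant at the 1% level.

Hypothesis test for the slope coefficient:

H₀: β₁ = 0 (no linear relationship)
H₁: β₁ ≠ 0 (linear relationship exists)

Test statistic: t = β̂₁ / SE(β̂₁) = 1.1570 / 0.2401 = 4.8188

With df = 28, the two-sided p-value for |t| = 4.8188 is <0.0001.

Decision rule: reject H₀ if p-value < α.
p-value < 0.0001 < α = 0.01 → reject H₀.

Conclusion: the linear association between x and y is significant at the 1% level.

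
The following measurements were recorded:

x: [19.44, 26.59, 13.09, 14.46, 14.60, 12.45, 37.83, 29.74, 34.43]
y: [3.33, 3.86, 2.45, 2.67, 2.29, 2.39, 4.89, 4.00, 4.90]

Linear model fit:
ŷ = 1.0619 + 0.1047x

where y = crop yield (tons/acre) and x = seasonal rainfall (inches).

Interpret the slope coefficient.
An increase of one inch in rainfall is associated with a 0.1047 tons/acre increase in predicted crop yield.

The slope β₁ = 0.1047 gives the rate at which the fitted crop yield changes with rainfall.

Interpretation:
- Rainfall up by 1 inch → predicted crop yield increases by 0.1047 tons/acre
- This is a linear approximation: the same per-unit change is assumed across the whole observed x range
- The sign (+) gives the direction; the magnitude 0.1047 gives the size of the effect per inch

(β₀ = 1.0619 is the fitted value at x = 0 and is not part of the slope interpretation.)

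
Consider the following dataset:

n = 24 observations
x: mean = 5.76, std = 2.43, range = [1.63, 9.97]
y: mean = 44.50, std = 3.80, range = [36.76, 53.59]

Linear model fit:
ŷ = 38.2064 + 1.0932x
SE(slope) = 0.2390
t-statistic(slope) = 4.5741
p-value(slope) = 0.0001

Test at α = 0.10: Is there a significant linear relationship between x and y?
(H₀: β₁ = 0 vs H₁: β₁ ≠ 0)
p-value = 0.0001 < α = 0.10, so we reject H₀. The relationship is significant.

Hypothesis test for the slope coefficient:

H₀: β₁ = 0 (no linear relationship)
H₁: β₁ ≠ 0 (linear relationship exists)

Test statistic: t = β̂₁ / SE(β̂₁) = 1.0932 / 0.2390 = 4.5741

With df = 22, the two-sided p-value for |t| = 4.5741 is 0.0001.

Decision rule: reject H₀ if p-value < α.
p-value = 0.0001 < α = 0.10 → reject H₀.

At α = 0.10 the data do provide convincing evidence of a nonzero slope.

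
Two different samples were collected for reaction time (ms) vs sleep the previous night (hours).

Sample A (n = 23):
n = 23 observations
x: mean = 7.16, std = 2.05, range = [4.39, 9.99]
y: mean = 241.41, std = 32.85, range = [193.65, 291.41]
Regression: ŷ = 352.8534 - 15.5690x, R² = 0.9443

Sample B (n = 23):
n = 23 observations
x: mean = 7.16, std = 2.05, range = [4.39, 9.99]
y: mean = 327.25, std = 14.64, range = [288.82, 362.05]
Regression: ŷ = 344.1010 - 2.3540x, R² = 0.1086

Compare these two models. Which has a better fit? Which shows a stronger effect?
Model A has the better fit (R² = 0.9443 vs 0.1086). Model A shows the stronger effect (|β₁| = 15.5690 vs 2.3540).

Model Comparison:

Which explains more variance? (R²)
- Model A: R² = 0.9443 → 94.43% of variance in reaction time explained
- Model B: R² = 0.1086 → 10.86% of variance in reaction time explained
- 0.9443 > 0.1086 → Model A has the better fit

Which has the larger per-hour effect? (|β₁|)
- Model A: β₁ = -15.5690 → predicted reaction time falls 15.5690 ms per additional hour of sleep
- Model B: β₁ = -2.3540 → predicted reaction time falls 2.3540 ms per additional hour of sleep
- |-15.5690| > |-2.3540| → Model A shows the stronger marginal effect

Notes:
- A steeper slope doesn't make a better model if the scatter around the line is large.
- R² measures how tightly points cluster around the line; β₁ measures how steep the line is — they answer different questions.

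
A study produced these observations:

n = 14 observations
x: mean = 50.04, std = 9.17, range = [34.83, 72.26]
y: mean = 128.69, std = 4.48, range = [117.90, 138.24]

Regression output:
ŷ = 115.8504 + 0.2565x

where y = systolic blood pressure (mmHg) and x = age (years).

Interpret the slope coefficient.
For each additional year of age, predicted blood pressure increases by approximately 0.2565 mmHg.

The slope β₁ = 0.2565 gives the rate at which the fitted blood pressure changes with age.

Interpretation:
- Age up by 1 year → predicted blood pressure increases by 0.2565 mmHg
- The effect is assumed constant over the observed range of x (linearity)
- The slope describes association in these data, not necessarily a causal effect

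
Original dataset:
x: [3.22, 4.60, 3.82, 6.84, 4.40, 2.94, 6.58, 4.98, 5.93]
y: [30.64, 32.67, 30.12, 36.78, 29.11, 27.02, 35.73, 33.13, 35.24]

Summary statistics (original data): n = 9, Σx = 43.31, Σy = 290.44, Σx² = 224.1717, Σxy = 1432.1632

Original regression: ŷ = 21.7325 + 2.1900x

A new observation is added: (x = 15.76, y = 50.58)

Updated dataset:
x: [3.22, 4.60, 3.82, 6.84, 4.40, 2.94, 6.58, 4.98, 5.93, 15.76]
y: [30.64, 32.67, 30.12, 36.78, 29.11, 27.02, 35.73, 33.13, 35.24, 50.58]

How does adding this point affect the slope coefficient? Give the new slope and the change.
New slope β₁ = 1.7383 versus 2.1900 before: a change of -0.4517 (-20.6%).

x = 15.76 lies well outside the original x-range [2.94, 6.84] (x̄ ≈ 4.81), so this observation has high leverage and can move the slope substantially.

Step 1: Update the sums with the new point (n goes from 9 to 10)
Σx  = 43.31 + 15.76 = 59.07
Σy  = 290.44 + 50.58 = 341.02
Σx² = 224.1717 + 15.76² = 224.1717 + 248.3776 = 472.5493
Σxy = 1432.1632 + 15.76×50.58 = 1432.1632 + 797.1408 = 2229.3040

Step 2: Recompute the slope with b₁ = (nΣxy − ΣxΣy) / (nΣx² − (Σx)²)
Numerator   = 10×2229.3040 − 59.07×341.02 = 22293.0400 − 20144.0514 = 2148.9886
Denominator = 10×472.5493 − 59.07² = 4725.4930 − 3489.2649 = 1236.2281
b₁(new) = 2148.9886 / 1236.2281 = 1.7383

(Same formula on the original sums: (9×1432.1632 − 43.31×290.44) / (9×224.1717 − 43.31²) = 310.5124 / 141.7892 = 2.1900, matching the given fit.)

Step 3: Change in slope
Δβ₁ = 1.7383 − 2.1900 = -0.4517
Relative change = -0.4517 / 2.1900 × 100% = -20.6%
→ the slope decreases when the point is added.

A high-leverage point only changes the slope if it is off the original line; here y = 50.58 is below the original trend, so the slope decreases.
In practice: refit with and without it and report both if conclusions differ.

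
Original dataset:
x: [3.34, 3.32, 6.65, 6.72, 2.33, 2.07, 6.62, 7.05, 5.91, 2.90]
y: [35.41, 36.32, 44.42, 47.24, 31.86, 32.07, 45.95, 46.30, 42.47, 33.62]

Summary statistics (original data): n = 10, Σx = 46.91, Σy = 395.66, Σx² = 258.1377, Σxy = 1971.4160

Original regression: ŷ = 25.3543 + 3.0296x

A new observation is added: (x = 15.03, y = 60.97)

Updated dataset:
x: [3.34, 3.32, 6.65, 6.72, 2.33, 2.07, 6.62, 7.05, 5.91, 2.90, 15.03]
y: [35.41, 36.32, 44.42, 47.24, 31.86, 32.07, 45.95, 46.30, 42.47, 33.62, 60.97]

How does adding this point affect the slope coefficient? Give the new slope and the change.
New slope β₁ = 2.3403 versus 3.0296 before: a change of -0.6893 (-22.8%).

The new point has HIGH LEVERAGE: x = 15.03 is far from the original mean x̄ = 46.91/10 ≈ 4.69 (original range [2.07, 7.05]).

Step 1: Update the sums with the new point (n goes from 10 to 11)
Σx  = 46.91 + 15.03 = 61.94
Σy  = 395.66 + 60.97 = 456.63
Σx² = 258.1377 + 15.03² = 258.1377 + 225.9009 = 484.0386
Σxy = 1971.4160 + 15.03×60.97 = 1971.4160 + 916.3791 = 2887.7951

Step 2: Recompute the slope with b₁ = (nΣxy − ΣxΣy) / (nΣx² − (Σx)²)
Numerator   = 11×2887.7951 − 61.94×456.63 = 31765.7461 − 28283.6622 = 3482.0839
Denominator = 11×484.0386 − 61.94² = 5324.4246 − 3836.5636 = 1487.8610
b₁(new) = 3482.0839 / 1487.8610 = 2.3403

(Same formula on the original sums: (10×1971.4160 − 46.91×395.66) / (10×258.1377 − 46.91²) = 1153.7494 / 380.8289 = 3.0296, matching the given fit.)

Step 3: Change in slope
Δβ₁ = 2.3403 − 3.0296 = -0.6893
Relative change = -0.6893 / 3.0296 × 100% = -22.8%
→ the slope decreases when the point is added.

Because the point sits below the extension of the original line at a high-leverage x, it tilts the fit down.
In practice: investigate whether it comes from the same population as the rest of the sample; refit with and without it and report both if conclusions differ.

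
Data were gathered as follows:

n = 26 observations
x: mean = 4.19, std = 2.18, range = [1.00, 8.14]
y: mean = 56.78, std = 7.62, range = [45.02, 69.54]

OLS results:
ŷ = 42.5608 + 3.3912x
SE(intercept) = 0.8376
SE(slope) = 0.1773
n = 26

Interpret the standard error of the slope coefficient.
The slope 3.3912 is pinned down to within about ±0.1773 (one SE) by these data — relative uncertainty 5.2%, i.e. precise.

What SE measures:
- The standard error quantifies the sampling variability of the coefficient estimate
- It is the estimated standard deviation of β̂₁ across hypothetical repeated samples of the same size
- Smaller SE → more precise estimate

Relative precision:
- SE / |β̂₁| = 0.1773 / 3.3912 = 5.2%
- Rule of thumb (under 20%: precise; 20% to under 50%: moderately precise; 50% or more: imprecise) → precise

Link to the t-test: t = β̂₁ / SE(β̂₁) = 3.3912 / 0.1773 = 19.1269, the statistic for H₀: β₁ = 0.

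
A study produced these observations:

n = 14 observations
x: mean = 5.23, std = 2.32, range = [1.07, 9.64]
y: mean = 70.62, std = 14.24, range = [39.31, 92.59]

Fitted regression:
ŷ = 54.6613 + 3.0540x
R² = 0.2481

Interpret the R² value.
The model explains 24.81% of the variance in y (R² = 0.2481), leaving 75.19% unexplained; the fit is weak.

The coefficient of determination R² is the fraction of the total variation in y that the fitted line accounts for.

Here R² = 0.2481:
- Explained: 24.81% of the variation in y
- Unexplained (residual): 100% − 24.81% = 75.19%
- Rule of thumb (below 0.3 weak; 0.3 to below 0.7 moderate; 0.7 and above strong) → weak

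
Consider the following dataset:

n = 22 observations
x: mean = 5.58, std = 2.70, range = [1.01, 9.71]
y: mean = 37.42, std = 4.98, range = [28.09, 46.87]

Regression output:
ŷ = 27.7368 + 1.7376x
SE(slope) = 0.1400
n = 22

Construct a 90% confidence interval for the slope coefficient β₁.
The 90% CI for β₁ is (1.4961, 1.9791)

Confidence interval for the slope:

The 90% CI for β₁ is: β̂₁ ± t*(α/2, n-2) × SE(β̂₁)

Step 1: Find critical t-value
- Confidence level = 0.9
- Degrees of freedom = n - 2 = 22 - 2 = 20
- t*(α/2, 20) = 1.7247

Step 2: Calculate margin of error
Margin = 1.7247 × 0.1400 = 0.2415

Step 3: Construct interval
CI = 1.7376 ± 0.2415
CI = (1.4961, 1.9791)

Interpretation: each one-unit increase in x is associated with a change in mean y of between 1.4961 and 1.9791, with 90% confidence.
The interval does not include 0, suggesting a significant linear relationship.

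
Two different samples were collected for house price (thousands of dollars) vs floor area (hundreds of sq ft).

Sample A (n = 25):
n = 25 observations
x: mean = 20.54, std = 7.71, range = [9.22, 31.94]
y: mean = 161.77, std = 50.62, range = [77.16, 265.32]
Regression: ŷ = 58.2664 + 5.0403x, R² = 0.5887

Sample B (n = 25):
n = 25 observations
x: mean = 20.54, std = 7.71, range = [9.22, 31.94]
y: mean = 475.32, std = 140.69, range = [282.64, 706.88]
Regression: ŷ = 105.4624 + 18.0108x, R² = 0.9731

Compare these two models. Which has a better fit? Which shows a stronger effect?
Model B has the better fit (R² = 0.9731 vs 0.5887). Model B shows the stronger effect (|β₁| = 18.0108 vs 5.0403).

Model Comparison:

Which explains more variance? (R²)
- Model A: R² = 0.5887 → 58.87% of variance in house price explained
- Model B: R² = 0.9731 → 97.31% of variance in house price explained
- 0.9731 > 0.5887 → Model B has the better fit

Which has the larger per-hundred sq ft effect? (|β₁|)
- Model A: β₁ = 5.0403 → predicted house price rises 5.0403 thousand dollars per additional hundred sq ft of floor area
- Model B: β₁ = 18.0108 → predicted house price rises 18.0108 thousand dollars per additional hundred sq ft of floor area
- |5.0403| < |18.0108| → Model B shows the stronger marginal effect

Note: R² measures how tightly points cluster around the line; β₁ measures how steep the line is — they answer different questions.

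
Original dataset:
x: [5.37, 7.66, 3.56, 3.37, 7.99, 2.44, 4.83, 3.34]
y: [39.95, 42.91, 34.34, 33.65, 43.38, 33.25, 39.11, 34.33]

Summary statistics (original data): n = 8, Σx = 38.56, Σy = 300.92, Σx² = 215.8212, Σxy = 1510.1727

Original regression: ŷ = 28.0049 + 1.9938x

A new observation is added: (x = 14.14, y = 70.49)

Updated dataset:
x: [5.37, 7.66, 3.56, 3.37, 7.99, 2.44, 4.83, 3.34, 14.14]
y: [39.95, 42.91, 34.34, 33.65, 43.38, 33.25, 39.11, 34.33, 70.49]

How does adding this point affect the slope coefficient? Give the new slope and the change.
New slope β₁ = 3.0986 versus 1.9938 before: a change of +1.1048 (+55.4%).

The new point has HIGH LEVERAGE: x = 14.14 is far from the original mean x̄ = 38.56/8 ≈ 4.82 (original range [2.44, 7.99]).

Step 1: Update the sums with the new point (n goes from 8 to 9)
Σx  = 38.56 + 14.14 = 52.70
Σy  = 300.92 + 70.49 = 371.41
Σx² = 215.8212 + 14.14² = 215.8212 + 199.9396 = 415.7608
Σxy = 1510.1727 + 14.14×70.49 = 1510.1727 + 996.7286 = 2506.9013

Step 2: Recompute the slope with b₁ = (nΣxy − ΣxΣy) / (nΣx² − (Σx)²)
Numerator   = 9×2506.9013 − 52.70×371.41 = 22562.1117 − 19573.3070 = 2988.8047
Denominator = 9×415.7608 − 52.70² = 3741.8472 − 2777.2900 = 964.5572
b₁(new) = 2988.8047 / 964.5572 = 3.0986

(Same formula on the original sums: (8×1510.1727 − 38.56×300.92) / (8×215.8212 − 38.56²) = 477.9064 / 239.6960 = 1.9938, matching the given fit.)

Step 3: Change in slope
Δβ₁ = 3.0986 − 1.9938 = +1.1048
Relative change = +1.1048 / 1.9938 × 100% = +55.4%
→ the slope increases when the point is added.

Because the point sits above the extension of the original line at a high-leverage x, it tilts the fit up.
In practice: refit with and without it and report both if conclusions differ.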